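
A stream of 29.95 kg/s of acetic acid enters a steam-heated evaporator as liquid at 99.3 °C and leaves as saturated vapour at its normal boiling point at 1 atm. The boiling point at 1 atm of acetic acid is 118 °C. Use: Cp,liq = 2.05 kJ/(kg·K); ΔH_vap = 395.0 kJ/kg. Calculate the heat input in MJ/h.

Q = 46700 MJ/h

liquid 99.3→118 °C: 38.335 kJ/kg
vaporisation at 118 °C: 395 kJ/kg
Δh = 38.335 + 395 = 433.33 kJ/kg
Q = ṁ·Δh = 29.95 kg/s × 433.33 kJ/kg = 12978 kJ/s
|Q| = 12978 kW = 46722 MJ/h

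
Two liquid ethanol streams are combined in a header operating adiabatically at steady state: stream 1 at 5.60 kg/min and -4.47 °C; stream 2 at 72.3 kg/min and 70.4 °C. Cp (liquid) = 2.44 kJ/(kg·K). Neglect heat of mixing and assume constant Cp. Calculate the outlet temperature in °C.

Energy balance with Q = 0: Σ ṁᵢCp,ᵢ(T_out − Tᵢ) = 0
T_out = Σ ṁᵢCp,ᵢTᵢ / Σ ṁᵢCp,ᵢ
      = 12358 / 190.08 = 65.018 °C

T_out = 65.0 °C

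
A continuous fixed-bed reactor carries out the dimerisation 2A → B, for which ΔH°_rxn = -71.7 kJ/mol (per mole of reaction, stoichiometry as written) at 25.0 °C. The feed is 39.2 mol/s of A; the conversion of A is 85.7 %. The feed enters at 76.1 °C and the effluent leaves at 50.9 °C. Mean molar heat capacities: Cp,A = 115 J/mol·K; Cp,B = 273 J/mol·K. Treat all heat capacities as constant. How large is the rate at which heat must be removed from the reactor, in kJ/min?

Extent of reaction ξ = 0.857 × 39.2 / 2 = 16.797 mol/s
Reaction term: ξ·ΔH°_rxn = 16.797 × -71.7 = -1204.4 kJ/s
Sensible, feed 76.1→25 °C: -230.36 kJ/s
Outlet flows (mol/s): A 5.6056, B 16.797
Sensible, products 25→50.9 °C: 135.46 kJ/s
Q = ΔH = -1299.3 kJ/s = -1299.3 kW
Heat removed = 77955 kJ/min

Q_out = 78000 kJ/min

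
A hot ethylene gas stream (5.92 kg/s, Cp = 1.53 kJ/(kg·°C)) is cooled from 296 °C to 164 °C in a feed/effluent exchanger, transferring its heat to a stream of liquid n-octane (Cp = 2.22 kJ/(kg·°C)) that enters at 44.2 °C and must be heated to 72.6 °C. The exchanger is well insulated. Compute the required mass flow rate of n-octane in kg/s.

Heat released by hot stream: Q = 5.92 × 1.53 × (296 − 164) = 1195.6 kJ/s
Energy balance on cold side (adiabatic exchanger): Q = ṁ_c·Cp_c·(T_c,out − T_c,in)
ṁ_c = 1195.6 / [2.22 × (72.6 − 44.2)] = 18.963 kg/s

ṁ_c = 19.0 kg/s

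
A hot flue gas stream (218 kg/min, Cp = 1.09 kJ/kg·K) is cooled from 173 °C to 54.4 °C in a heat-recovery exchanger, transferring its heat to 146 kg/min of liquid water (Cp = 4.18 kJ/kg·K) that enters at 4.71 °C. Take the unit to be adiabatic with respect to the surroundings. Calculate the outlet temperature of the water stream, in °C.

T_c,out = 50.9 °C

Heat released by hot stream: Q = 218 × 1.09 × (173 − 54.4) = 28182 kJ/min
Energy balance on cold side (adiabatic exchanger): Q = ṁ_c·Cp_c·(T_c,out − T_c,in)
T_c,out = 4.71 + 28182/(146 × 4.18) = 50.888 °C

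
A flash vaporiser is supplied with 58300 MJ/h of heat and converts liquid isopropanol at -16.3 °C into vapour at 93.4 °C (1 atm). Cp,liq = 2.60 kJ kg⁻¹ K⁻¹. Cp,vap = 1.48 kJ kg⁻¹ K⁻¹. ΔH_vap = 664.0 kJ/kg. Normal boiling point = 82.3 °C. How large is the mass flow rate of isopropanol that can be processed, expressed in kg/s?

Δh = 2.60×(82.3−-16.3) + 664.0 + 1.48×(93.4−82.3) = 936.79 kJ/kg
Q = 58300 MJ/h = 16194 kJ/s = 16194 kJ/s
ṁ = Q/Δh = 16194 / 936.79 = 17.287 kg/s

ṁ = 17.3 kg/s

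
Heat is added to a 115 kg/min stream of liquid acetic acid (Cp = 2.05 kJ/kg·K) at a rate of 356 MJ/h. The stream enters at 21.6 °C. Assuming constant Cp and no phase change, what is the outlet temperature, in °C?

Q = 356 MJ/h = 5933.3 kJ/min
ΔT = Q/(ṁ·Cp) = 5933.3/(115×2.05) = 25.168 K
T_out = 21.6 + 25.168 = 46.768 °C

T_out = 46.8 °C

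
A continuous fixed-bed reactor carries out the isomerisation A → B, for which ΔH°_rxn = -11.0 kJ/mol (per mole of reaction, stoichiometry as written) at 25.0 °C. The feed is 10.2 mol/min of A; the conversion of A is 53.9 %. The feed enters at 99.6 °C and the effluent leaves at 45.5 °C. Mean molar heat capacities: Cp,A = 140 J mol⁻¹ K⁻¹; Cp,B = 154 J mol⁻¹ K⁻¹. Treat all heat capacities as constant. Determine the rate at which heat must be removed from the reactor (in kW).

Extent of reaction ξ = 0.539 × 10.2 = 5.4978 mol/min
Reaction term: ξ·ΔH°_rxn = 5.4978 × -11.0 = -60.476 kJ/min
Sensible, feed 99.6→25 °C: -106.53 kJ/min
Outlet flows (mol/min): A 4.7022, B 5.4978
Sensible, products 25→45.5 °C: 30.852 kJ/min
Q = ΔH = -136.15 kJ/min = -2.2692 kW
Heat removed = 2.2692 kW

Q_out = 2.27 kW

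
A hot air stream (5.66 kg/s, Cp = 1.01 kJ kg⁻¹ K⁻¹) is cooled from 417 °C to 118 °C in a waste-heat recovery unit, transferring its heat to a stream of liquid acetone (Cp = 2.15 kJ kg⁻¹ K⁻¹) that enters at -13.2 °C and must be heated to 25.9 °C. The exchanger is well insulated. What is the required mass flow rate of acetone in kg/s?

ṁ_c = 20.3 kg/s

Heat released by hot stream: Q = 5.66 × 1.01 × (417 − 118) = 1709.3 kJ/s
Energy balance on cold side (adiabatic exchanger): Q = ṁ_c·Cp_c·(T_c,out − T_c,in)
ṁ_c = 1709.3 / [2.15 × (25.9 − -13.2)] = 20.333 kg/s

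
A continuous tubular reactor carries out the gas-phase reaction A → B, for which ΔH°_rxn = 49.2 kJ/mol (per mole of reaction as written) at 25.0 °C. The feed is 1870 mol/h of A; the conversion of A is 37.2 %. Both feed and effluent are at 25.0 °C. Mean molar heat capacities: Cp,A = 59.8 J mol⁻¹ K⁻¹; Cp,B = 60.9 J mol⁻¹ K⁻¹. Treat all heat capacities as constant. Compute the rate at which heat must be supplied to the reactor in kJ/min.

Q_in = 570 kJ/min

Extent of reaction ξ = 0.372 × 1870 = 695.64 mol/h
Reaction term: ξ·ΔH°_rxn = 695.64 × 49.2 = 34225 kJ/h
Q = ΔH = 34225 kJ/h = 9.5071 kW
Heat supplied = 570.42 kJ/min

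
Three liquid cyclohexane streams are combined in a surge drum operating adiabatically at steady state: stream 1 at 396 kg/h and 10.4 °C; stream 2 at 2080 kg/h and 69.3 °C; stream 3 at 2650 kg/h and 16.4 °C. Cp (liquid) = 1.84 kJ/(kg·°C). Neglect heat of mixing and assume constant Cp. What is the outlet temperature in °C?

T_out = 37.4 °C

Adiabatic, steady state ⇒ Σ ṁᵢCp,ᵢ(T_out − Tᵢ) = 0
Σ ṁᵢCp,ᵢTᵢ = 396×1.84×10.4 + 2080×1.84×69.3 + 2650×1.84×16.4 = 352770
Σ ṁᵢCp,ᵢ = 396×1.84 + 2080×1.84 + 2650×1.84 = 9431.8
T_out = 352770 / 9431.8 = 37.402 °C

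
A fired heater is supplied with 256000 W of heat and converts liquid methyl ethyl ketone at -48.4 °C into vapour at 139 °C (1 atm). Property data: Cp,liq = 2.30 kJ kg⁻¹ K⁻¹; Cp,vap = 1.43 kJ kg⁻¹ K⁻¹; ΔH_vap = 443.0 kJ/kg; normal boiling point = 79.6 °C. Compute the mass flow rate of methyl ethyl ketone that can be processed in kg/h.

Δh = 2.30×(79.6−-48.4) + 443.0 + 1.43×(139−79.6) = 822.34 kJ/kg
Q = 256000 W = 256 kJ/s = 921600 kJ/h
ṁ = Q/Δh = 921600 / 822.34 = 1120.7 kg/h

ṁ = 1120 kg/h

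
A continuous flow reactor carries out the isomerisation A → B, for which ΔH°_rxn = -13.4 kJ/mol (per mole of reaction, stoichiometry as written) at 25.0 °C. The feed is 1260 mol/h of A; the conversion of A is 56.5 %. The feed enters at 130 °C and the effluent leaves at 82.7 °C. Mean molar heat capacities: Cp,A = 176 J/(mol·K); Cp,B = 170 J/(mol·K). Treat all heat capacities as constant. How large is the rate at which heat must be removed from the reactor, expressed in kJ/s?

Extent of reaction ξ = 0.565 × 1260 = 711.9 mol/h
Reaction term: ξ·ΔH°_rxn = 711.9 × -13.4 = -9539.5 kJ/h
Sensible, feed 130→25 °C: -23285 kJ/h
Outlet flows (mol/h): A 548.1, B 711.9
Sensible, products 25→82.7 °C: 12549 kJ/h
Q = ΔH = -20275 kJ/h = -5.632 kW
Heat removed = 5.632 kJ/s

Q_out = 5.63 kJ/s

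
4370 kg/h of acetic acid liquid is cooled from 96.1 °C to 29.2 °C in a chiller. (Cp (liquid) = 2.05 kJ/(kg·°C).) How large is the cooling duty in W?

Q_c = 166000 W

Q = ṁ·Cp·ΔT = 4370 × 2.05 × (29.2 − 96.1) = -599320 kJ/h
Converting: 599320 / 3600 s = 166.48 kW
Cooling duty = 166480 W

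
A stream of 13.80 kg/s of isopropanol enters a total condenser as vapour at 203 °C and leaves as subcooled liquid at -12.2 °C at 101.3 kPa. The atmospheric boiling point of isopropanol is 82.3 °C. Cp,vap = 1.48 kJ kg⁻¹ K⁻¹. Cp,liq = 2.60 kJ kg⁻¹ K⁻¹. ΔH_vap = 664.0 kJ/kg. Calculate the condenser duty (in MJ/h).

Q_c = 54100 MJ/h

vapour 203→82.3 °C: -178.64 kJ/kg
condensation at 82.3 °C: -664 kJ/kg
liquid 82.3→-12.2 °C: -245.7 kJ/kg
Δh = -178.64 + -664 + -245.7 = -1088.3 kJ/kg
Q = ṁ·Δh = 13.80 kg/s × -1088.3 kJ/kg = -15019 kJ/s
|Q| = 15019 kW = 54069 MJ/h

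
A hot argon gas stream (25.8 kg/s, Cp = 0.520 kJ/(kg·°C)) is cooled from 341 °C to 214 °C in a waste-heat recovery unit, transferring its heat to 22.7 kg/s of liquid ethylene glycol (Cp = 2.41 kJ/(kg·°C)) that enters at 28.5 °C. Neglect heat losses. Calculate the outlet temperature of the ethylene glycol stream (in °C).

Heat released by hot stream: Q = 25.8 × 0.520 × (341 − 214) = 1703.8 kJ/s
Energy balance on cold side (adiabatic exchanger): Q = ṁ_c·Cp_c·(T_c,out − T_c,in)
T_c,out = 28.5 + 1703.8/(22.7 × 2.41) = 59.645 °C

T_c,out = 59.6 °C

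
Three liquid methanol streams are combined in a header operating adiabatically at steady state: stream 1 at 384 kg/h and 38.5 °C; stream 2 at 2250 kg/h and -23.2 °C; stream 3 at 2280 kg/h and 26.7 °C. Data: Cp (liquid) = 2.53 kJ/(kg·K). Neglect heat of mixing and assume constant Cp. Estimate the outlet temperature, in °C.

Energy balance with Q = 0: Σ ṁᵢCp,ᵢ(T_out − Tᵢ) = 0
Σ ṁᵢCp,ᵢTᵢ = 384×2.53×38.5 + 2250×2.53×-23.2 + 2280×2.53×26.7 = 59354
Σ ṁᵢCp,ᵢ = 384×2.53 + 2250×2.53 + 2280×2.53 = 12432
T_out = 59354 / 12432 = 4.7741 °C

T_out = 4.77 °C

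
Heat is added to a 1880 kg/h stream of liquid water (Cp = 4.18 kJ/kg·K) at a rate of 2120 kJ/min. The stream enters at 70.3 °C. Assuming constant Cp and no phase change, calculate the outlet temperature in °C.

T_out = 86.5 °C

Q = 2120 kJ/min = 127200 kJ/h
ΔT = Q/(ṁ·Cp) = 127200/(1880×4.18) = 16.187 K
T_out = 70.3 + 16.187 = 86.487 °C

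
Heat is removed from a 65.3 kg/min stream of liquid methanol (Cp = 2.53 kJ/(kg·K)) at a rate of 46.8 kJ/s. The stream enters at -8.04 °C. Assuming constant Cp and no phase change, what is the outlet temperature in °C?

Q = 46.8 kJ/s = 2808 kJ/min
ΔT = Q/(ṁ·Cp) = 2808/(65.3×2.53) = 16.997 K
T_out = -8.04 − 16.997 = -25.037 °C

T_out = -25.0 °C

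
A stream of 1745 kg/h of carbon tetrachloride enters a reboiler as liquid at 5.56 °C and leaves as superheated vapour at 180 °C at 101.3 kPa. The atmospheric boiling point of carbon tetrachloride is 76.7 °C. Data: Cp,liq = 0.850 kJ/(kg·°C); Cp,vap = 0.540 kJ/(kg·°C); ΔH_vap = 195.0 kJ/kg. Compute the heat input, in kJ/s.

Q = 151 kJ/s

liquid 5.56→76.7 °C: 60.469 kJ/kg
vaporisation at 76.7 °C: 195 kJ/kg
vapour 76.7→180 °C: 55.782 kJ/kg
Δh = 60.469 + 195 + 55.782 = 311.25 kJ/kg
Q = ṁ·Δh = 1745 kg/h × 311.25 kJ/kg = 543130 kJ/h
|Q| = 150.87 kW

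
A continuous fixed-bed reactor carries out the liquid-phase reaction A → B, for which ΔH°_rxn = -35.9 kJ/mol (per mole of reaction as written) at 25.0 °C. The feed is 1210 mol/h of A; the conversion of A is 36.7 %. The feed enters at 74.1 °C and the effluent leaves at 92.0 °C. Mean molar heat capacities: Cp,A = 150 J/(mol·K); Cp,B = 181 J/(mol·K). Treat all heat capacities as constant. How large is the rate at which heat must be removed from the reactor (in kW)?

Extent of reaction ξ = 0.367 × 1210 = 444.07 mol/h
Reaction term: ξ·ΔH°_rxn = 444.07 × -35.9 = -15942 kJ/h
Sensible, feed 74.1→25 °C: -8911.6 kJ/h
Outlet flows (mol/h): A 765.93, B 444.07
Sensible, products 25→92.0 °C: 13083 kJ/h
Q = ΔH = -11771 kJ/h = -3.2697 kW
Heat removed = 3.2697 kW

Q_out = 3.27 kW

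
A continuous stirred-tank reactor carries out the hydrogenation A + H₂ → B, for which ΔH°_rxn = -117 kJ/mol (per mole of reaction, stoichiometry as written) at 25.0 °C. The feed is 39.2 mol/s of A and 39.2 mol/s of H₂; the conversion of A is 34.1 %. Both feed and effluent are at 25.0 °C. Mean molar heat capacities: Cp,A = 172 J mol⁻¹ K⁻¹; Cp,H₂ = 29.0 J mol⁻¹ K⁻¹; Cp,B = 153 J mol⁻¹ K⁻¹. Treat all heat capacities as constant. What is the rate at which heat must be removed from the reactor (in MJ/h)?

Q_out = 5630 MJ/h

Extent of reaction ξ = 0.341 × 39.2 = 13.367 mol/s
Reaction term: ξ·ΔH°_rxn = 13.367 × -117 = -1564 kJ/s
Q = ΔH = -1564 kJ/s = -1564 kW
Heat removed = 5630.3 MJ/h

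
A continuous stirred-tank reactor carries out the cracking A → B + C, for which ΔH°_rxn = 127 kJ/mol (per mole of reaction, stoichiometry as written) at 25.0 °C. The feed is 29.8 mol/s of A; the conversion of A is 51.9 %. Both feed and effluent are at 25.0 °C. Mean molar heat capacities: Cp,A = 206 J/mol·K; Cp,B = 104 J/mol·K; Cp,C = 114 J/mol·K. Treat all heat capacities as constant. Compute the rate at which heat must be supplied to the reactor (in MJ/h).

Q_in = 7070 MJ/h

Extent of reaction ξ = 0.519 × 29.8 = 15.466 mol/s
Reaction term: ξ·ΔH°_rxn = 15.466 × 127 = 1964.2 kJ/s
Q = ΔH = 1964.2 kJ/s = 1964.2 kW
Heat supplied = 7071.1 MJ/h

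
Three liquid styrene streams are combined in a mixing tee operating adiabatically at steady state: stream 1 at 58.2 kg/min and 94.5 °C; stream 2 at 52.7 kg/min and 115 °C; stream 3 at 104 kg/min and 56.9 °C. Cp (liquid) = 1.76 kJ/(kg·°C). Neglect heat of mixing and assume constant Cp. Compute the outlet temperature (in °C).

Energy balance with Q = 0: Σ ṁᵢCp,ᵢ(T_out − Tᵢ) = 0
T_out = Σ ṁᵢCp,ᵢTᵢ / Σ ṁᵢCp,ᵢ
      = 30761 / 378.22 = 81.331 °C

T_out = 81.3 °C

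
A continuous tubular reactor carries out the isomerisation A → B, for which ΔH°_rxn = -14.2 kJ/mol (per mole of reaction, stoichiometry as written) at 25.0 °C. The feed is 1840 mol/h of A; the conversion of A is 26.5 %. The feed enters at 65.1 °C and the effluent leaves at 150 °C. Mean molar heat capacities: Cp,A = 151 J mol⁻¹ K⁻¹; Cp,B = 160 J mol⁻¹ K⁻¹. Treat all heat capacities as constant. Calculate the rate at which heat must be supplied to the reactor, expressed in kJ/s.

Q_in = 4.78 kJ/s

Extent of reaction ξ = 0.265 × 1840 = 487.6 mol/h
Reaction term: ξ·ΔH°_rxn = 487.6 × -14.2 = -6923.9 kJ/h
Sensible, feed 65.1→25 °C: -11141 kJ/h
Outlet flows (mol/h): A 1352.4, B 487.6
Sensible, products 25→150 °C: 35279 kJ/h
Q = ΔH = 17213 kJ/h = 4.7815 kW
Heat supplied = 4.7815 kJ/s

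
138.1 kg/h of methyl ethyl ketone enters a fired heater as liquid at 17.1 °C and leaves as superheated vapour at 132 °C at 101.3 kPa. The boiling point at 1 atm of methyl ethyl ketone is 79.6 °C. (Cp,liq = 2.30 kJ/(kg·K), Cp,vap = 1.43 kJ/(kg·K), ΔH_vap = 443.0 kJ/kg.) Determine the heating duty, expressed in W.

liquid 17.1→79.6 °C: 143.75 kJ/kg
vaporisation at 79.6 °C: 443 kJ/kg
vapour 79.6→132 °C: 74.932 kJ/kg
Δh = 143.75 + 443 + 74.932 = 661.68 kJ/kg
Q = ṁ·Δh = 138.1 kg/h × 661.68 kJ/kg = 91378 kJ/h
|Q| = 25.383 kW = 25383 W

Q = 25400 W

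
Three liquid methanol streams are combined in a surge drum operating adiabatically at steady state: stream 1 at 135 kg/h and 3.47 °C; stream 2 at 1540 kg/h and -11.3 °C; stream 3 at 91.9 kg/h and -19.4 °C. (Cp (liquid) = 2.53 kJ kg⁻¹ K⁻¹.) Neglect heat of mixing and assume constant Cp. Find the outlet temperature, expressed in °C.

Energy balance with Q = 0: Σ ṁᵢCp,ᵢ(T_out − Tᵢ) = 0
Σ ṁᵢCp,ᵢTᵢ = 135×2.53×3.47 + 1540×2.53×-11.3 + 91.9×2.53×-19.4 = -47353
Σ ṁᵢCp,ᵢ = 135×2.53 + 1540×2.53 + 91.9×2.53 = 4470.3
T_out = -47353 / 4470.3 = -10.593 °C

T_out = -10.6 °C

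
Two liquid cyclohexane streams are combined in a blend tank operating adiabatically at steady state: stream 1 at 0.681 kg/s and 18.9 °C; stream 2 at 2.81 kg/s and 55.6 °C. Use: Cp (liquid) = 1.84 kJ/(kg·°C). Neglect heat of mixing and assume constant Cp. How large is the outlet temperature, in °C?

No heat crosses the boundary, so H_out = H_in.
Σ ṁᵢCp,ᵢTᵢ = 0.681×1.84×18.9 + 2.81×1.84×55.6 = 311.16
Σ ṁᵢCp,ᵢ = 0.681×1.84 + 2.81×1.84 = 6.4234
T_out = 311.16 / 6.4234 = 48.441 °C

T_out = 48.4 °C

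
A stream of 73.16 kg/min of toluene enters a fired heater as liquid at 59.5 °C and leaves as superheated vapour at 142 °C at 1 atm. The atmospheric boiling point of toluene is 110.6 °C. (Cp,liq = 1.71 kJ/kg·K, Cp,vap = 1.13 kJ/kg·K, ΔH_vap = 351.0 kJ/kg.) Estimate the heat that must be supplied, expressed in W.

Q = 578000 W

liquid 59.5→110.6 °C: 87.381 kJ/kg
vaporisation at 110.6 °C: 351 kJ/kg
vapour 110.6→142 °C: 35.482 kJ/kg
Δh = 87.381 + 351 + 35.482 = 473.86 kJ/kg
Q = ṁ·Δh = 73.16 kg/min × 473.86 kJ/kg = 34668 kJ/min
|Q| = 577.8 kW = 577800 W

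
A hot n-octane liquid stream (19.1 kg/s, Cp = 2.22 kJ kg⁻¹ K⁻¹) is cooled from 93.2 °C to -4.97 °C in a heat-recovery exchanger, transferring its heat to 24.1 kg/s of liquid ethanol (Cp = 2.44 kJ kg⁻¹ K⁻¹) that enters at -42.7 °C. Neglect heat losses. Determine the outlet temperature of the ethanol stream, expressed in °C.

T_c,out = 28.1 °C

Heat released by hot stream: Q = 19.1 × 2.22 × (93.2 − -4.97) = 4162.6 kJ/s
Energy balance on cold side (adiabatic exchanger): Q = ṁ_c·Cp_c·(T_c,out − T_c,in)
T_c,out = -42.7 + 4162.6/(24.1 × 2.44) = 28.088 °C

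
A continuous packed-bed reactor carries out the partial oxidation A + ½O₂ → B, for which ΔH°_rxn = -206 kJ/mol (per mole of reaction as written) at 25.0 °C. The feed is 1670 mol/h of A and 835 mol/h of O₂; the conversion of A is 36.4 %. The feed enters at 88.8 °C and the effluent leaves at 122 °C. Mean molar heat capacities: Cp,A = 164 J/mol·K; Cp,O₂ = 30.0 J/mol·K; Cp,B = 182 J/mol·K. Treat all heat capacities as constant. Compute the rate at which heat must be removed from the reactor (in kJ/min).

Q_out = 1920 kJ/min

Extent of reaction ξ = 0.364 × 1670 = 607.88 mol/h
Reaction term: ξ·ΔH°_rxn = 607.88 × -206 = -125220 kJ/h
Sensible, feed 88.8→25 °C: -19072 kJ/h
Outlet flows (mol/h): A 1062.1, O₂ 531.06, B 607.88
Sensible, products 25→122 °C: 29173 kJ/h
Q = ΔH = -115120 kJ/h = -31.978 kW
Heat removed = 1918.7 kJ/min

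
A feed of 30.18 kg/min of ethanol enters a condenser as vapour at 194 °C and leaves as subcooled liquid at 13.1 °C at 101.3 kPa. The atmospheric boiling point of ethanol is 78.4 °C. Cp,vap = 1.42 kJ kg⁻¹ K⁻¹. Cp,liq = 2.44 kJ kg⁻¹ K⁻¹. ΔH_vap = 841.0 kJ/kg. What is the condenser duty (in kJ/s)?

Q_c = 586 kJ/s

vapour 194→78.4 °C: -164.15 kJ/kg
condensation at 78.4 °C: -841 kJ/kg
liquid 78.4→13.1 °C: -159.33 kJ/kg
Δh = -164.15 + -841 + -159.33 = -1164.5 kJ/kg
Q = ṁ·Δh = 30.18 kg/min × -1164.5 kJ/kg = -35144 kJ/min
|Q| = 585.74 kW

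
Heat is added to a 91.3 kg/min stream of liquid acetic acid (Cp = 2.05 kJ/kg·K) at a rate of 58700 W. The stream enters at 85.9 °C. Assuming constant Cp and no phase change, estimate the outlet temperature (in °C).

T_out = 105 °C

Q = 58700 W = 3522 kJ/min
ΔT = Q/(ṁ·Cp) = 3522/(91.3×2.05) = 18.818 K
T_out = 85.9 + 18.818 = 104.72 °C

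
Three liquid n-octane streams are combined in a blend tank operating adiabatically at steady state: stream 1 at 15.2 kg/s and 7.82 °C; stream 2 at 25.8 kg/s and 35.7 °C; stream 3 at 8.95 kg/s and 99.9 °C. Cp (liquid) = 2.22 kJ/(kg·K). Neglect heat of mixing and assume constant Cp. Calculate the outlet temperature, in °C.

No heat crosses the boundary, so H_out = H_in.
T_out = Σ ṁᵢCp,ᵢTᵢ / Σ ṁᵢCp,ᵢ
      = 4293.5 / 110.89 = 38.719 °C

T_out = 38.7 °C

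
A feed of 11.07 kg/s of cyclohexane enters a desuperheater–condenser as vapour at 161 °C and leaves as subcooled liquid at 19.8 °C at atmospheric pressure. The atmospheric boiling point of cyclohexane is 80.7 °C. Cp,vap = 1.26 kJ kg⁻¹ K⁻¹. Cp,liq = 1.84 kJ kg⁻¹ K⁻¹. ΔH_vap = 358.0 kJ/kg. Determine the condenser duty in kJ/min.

Q_c = 379000 kJ/min

vapour 161→80.7 °C: -101.18 kJ/kg
condensation at 80.7 °C: -358 kJ/kg
liquid 80.7→19.8 °C: -112.06 kJ/kg
Δh = -101.18 + -358 + -112.06 = -571.23 kJ/kg
Q = ṁ·Δh = 11.07 kg/s × -571.23 kJ/kg = -6323.6 kJ/s
|Q| = 6323.6 kW = 379410 kJ/min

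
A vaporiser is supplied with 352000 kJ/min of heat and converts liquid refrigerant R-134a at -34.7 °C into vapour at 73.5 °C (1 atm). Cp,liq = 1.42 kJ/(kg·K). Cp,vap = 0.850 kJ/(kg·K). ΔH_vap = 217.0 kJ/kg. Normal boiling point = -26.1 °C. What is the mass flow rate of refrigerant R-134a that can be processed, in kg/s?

ṁ = 18.7 kg/s

Δh = 1.42×(-26.1−-34.7) + 217.0 + 0.850×(73.5−-26.1) = 313.87 kJ/kg
Q = 352000 kJ/min = 5866.7 kJ/s = 5866.7 kJ/s
ṁ = Q/Δh = 5866.7 / 313.87 = 18.691 kg/s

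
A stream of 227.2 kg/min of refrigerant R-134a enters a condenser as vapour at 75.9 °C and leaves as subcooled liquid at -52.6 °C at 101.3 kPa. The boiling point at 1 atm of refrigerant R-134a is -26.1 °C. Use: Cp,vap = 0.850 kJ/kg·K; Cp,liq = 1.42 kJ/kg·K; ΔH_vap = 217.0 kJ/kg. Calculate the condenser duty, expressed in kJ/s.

vapour 75.9→-26.1 °C: -86.7 kJ/kg
condensation at -26.1 °C: -217 kJ/kg
liquid -26.1→-52.6 °C: -37.63 kJ/kg
Δh = -86.7 + -217 + -37.63 = -341.33 kJ/kg
Q = ṁ·Δh = 227.2 kg/min × -341.33 kJ/kg = -77550 kJ/min
|Q| = 1292.5 kW

Q_c = 1290 kJ/s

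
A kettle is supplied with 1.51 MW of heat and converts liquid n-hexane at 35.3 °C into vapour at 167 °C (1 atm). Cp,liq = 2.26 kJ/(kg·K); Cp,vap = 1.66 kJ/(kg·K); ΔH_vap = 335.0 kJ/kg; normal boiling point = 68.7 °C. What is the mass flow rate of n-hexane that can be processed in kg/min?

ṁ = 158 kg/min

Δh = 2.26×(68.7−35.3) + 335.0 + 1.66×(167−68.7) = 573.66 kJ/kg
Q = 1.51 MW = 1510 kJ/s = 90600 kJ/min
ṁ = Q/Δh = 90600 / 573.66 = 157.93 kg/min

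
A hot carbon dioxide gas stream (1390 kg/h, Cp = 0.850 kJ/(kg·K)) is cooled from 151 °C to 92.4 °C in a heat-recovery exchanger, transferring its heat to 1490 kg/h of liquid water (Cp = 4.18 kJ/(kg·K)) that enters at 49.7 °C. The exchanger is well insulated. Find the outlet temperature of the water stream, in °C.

T_c,out = 60.8 °C

Heat released by hot stream: Q = 1390 × 0.850 × (151 − 92.4) = 69236 kJ/h
Energy balance on cold side (adiabatic exchanger): Q = ṁ_c·Cp_c·(T_c,out − T_c,in)
T_c,out = 49.7 + 69236/(1490 × 4.18) = 60.817 °C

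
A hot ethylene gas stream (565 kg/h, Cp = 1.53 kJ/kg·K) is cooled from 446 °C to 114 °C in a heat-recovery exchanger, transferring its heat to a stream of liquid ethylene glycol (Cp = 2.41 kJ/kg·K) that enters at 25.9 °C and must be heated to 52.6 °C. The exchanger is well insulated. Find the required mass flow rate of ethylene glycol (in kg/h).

ṁ_c = 4460 kg/h

Heat released by hot stream: Q = 565 × 1.53 × (446 − 114) = 287000 kJ/h
Energy balance on cold side (adiabatic exchanger): Q = ṁ_c·Cp_c·(T_c,out − T_c,in)
ṁ_c = 287000 / [2.41 × (52.6 − 25.9)] = 4460.2 kg/h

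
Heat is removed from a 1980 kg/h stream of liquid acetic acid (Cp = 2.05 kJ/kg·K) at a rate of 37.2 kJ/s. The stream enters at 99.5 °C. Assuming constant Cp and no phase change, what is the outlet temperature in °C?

T_out = 66.5 °C

Q = 37.2 kJ/s = 133920 kJ/h
ΔT = Q/(ṁ·Cp) = 133920/(1980×2.05) = 32.993 K
T_out = 99.5 − 32.993 = 66.507 °C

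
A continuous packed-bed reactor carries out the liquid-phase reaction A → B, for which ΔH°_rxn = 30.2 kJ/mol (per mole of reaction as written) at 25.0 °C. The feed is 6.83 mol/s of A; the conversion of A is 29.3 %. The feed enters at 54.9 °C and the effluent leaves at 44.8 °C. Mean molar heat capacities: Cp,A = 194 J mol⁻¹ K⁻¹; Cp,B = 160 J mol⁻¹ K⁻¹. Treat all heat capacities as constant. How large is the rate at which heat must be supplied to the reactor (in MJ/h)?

Q_in = 165 MJ/h

Extent of reaction ξ = 0.293 × 6.83 = 2.0012 mol/s
Reaction term: ξ·ΔH°_rxn = 2.0012 × 30.2 = 60.436 kJ/s
Sensible, feed 54.9→25 °C: -39.618 kJ/s
Outlet flows (mol/s): A 4.8288, B 2.0012
Sensible, products 25→44.8 °C: 24.888 kJ/s
Q = ΔH = 45.706 kJ/s = 45.706 kW
Heat supplied = 164.54 MJ/h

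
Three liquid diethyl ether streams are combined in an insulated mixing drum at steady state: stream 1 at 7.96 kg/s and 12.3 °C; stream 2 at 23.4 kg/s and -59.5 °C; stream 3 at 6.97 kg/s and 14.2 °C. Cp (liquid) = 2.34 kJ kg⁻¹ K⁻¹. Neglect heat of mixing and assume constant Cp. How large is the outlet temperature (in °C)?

T_out = -31.2 °C

Adiabatic, steady state ⇒ Σ ṁᵢCp,ᵢ(T_out − Tᵢ) = 0
T_out = Σ ṁᵢCp,ᵢTᵢ / Σ ṁᵢCp,ᵢ
      = -2797.3 / 89.692 = -31.188 °C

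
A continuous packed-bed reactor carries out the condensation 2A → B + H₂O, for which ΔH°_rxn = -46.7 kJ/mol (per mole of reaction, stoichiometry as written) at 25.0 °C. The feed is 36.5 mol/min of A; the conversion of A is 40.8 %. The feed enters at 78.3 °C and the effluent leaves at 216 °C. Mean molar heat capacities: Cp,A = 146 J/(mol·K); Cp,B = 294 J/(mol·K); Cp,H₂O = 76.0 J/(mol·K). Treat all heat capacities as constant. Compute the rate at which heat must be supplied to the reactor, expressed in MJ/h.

Q_in = 29.8 MJ/h

Extent of reaction ξ = 0.408 × 36.5 / 2 = 7.446 mol/min
Reaction term: ξ·ΔH°_rxn = 7.446 × -46.7 = -347.73 kJ/min
Sensible, feed 78.3→25 °C: -284.04 kJ/min
Outlet flows (mol/min): A 21.608, B 7.446, H₂O 7.446
Sensible, products 25→216 °C: 1128.8 kJ/min
Q = ΔH = 497.01 kJ/min = 8.2834 kW
Heat supplied = 29.82 MJ/h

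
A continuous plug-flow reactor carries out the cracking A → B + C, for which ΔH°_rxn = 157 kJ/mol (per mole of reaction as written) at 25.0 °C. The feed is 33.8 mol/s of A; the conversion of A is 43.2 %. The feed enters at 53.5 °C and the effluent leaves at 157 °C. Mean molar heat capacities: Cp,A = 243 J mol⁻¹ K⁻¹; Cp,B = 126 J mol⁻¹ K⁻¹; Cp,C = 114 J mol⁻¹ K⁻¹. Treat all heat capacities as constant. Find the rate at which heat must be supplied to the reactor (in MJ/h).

Extent of reaction ξ = 0.432 × 33.8 = 14.602 mol/s
Reaction term: ξ·ΔH°_rxn = 14.602 × 157 = 2292.5 kJ/s
Sensible, feed 53.5→25 °C: -234.08 kJ/s
Outlet flows (mol/s): A 19.198, B 14.602, C 14.602
Sensible, products 25→157 °C: 1078.4 kJ/s
Q = ΔH = 3136.8 kJ/s = 3136.8 kW
Heat supplied = 11292 MJ/h

Q_in = 11300 MJ/h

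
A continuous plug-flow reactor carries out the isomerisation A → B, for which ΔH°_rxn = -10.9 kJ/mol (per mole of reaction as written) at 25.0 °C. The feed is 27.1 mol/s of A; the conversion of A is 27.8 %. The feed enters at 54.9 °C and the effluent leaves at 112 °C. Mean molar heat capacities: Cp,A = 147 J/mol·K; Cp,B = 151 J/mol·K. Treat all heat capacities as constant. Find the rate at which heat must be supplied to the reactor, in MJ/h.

Extent of reaction ξ = 0.278 × 27.1 = 7.5338 mol/s
Reaction term: ξ·ΔH°_rxn = 7.5338 × -10.9 = -82.118 kJ/s
Sensible, feed 54.9→25 °C: -119.11 kJ/s
Outlet flows (mol/s): A 19.566, B 7.5338
Sensible, products 25→112 °C: 349.2 kJ/s
Q = ΔH = 147.97 kJ/s = 147.97 kW
Heat supplied = 532.7 MJ/h

Q_in = 533 MJ/h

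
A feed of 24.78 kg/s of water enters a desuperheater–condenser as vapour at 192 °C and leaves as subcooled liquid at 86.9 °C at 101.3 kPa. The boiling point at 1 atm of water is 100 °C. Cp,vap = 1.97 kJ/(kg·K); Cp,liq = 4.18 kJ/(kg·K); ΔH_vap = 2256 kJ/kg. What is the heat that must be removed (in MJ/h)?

Q_c = 222000 MJ/h

vapour 192→100 °C: -181.24 kJ/kg
condensation at 100 °C: -2256 kJ/kg
liquid 100→86.9 °C: -54.758 kJ/kg
Δh = -181.24 + -2256 + -54.758 = -2492 kJ/kg
Q = ṁ·Δh = 24.78 kg/s × -2492 kJ/kg = -61752 kJ/s
|Q| = 61752 kW = 222310 MJ/h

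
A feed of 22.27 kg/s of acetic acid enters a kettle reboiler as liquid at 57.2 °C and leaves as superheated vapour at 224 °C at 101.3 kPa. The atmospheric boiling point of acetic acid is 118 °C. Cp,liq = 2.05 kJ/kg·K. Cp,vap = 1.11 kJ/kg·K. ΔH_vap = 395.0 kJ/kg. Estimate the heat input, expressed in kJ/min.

Q = 852000 kJ/min

liquid 57.2→118 °C: 124.64 kJ/kg
vaporisation at 118 °C: 395 kJ/kg
vapour 118→224 °C: 117.66 kJ/kg
Δh = 124.64 + 395 + 117.66 = 637.3 kJ/kg
Q = ṁ·Δh = 22.27 kg/s × 637.3 kJ/kg = 14193 kJ/s
|Q| = 14193 kW = 851560 kJ/min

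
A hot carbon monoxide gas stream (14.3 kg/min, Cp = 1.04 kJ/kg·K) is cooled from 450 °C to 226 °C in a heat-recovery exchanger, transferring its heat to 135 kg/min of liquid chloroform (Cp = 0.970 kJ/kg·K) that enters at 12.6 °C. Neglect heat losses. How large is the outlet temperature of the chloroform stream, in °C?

Heat released by hot stream: Q = 14.3 × 1.04 × (450 − 226) = 3331.3 kJ/min
Energy balance on cold side (adiabatic exchanger): Q = ṁ_c·Cp_c·(T_c,out − T_c,in)
T_c,out = 12.6 + 3331.3/(135 × 0.970) = 38.04 °C

T_c,out = 38.0 °C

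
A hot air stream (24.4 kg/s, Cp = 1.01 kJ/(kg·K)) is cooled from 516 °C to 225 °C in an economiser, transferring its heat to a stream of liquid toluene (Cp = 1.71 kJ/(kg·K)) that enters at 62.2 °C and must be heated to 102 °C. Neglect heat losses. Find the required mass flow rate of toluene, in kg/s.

ṁ_c = 105 kg/s

Heat released by hot stream: Q = 24.4 × 1.01 × (516 − 225) = 7171.4 kJ/s
Energy balance on cold side (adiabatic exchanger): Q = ṁ_c·Cp_c·(T_c,out − T_c,in)
ṁ_c = 7171.4 / [1.71 × (102 − 62.2)] = 105.37 kg/s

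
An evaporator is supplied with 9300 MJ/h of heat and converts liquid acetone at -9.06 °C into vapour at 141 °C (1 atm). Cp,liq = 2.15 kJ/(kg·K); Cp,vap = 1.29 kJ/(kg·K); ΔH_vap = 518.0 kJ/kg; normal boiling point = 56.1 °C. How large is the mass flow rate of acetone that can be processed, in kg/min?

Δh = 2.15×(56.1−-9.06) + 518.0 + 1.29×(141−56.1) = 767.62 kJ/kg
Q = 9300 MJ/h = 2583.3 kJ/s = 155000 kJ/min
ṁ = Q/Δh = 155000 / 767.62 = 201.92 kg/min

ṁ = 202 kg/min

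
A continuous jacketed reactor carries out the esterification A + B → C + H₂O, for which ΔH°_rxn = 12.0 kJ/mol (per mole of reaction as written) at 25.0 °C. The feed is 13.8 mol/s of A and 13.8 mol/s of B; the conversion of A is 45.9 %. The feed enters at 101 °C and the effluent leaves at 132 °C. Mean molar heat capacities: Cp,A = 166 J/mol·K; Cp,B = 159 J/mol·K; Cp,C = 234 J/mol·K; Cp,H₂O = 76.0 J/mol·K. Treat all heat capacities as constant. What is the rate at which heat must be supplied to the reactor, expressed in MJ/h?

Q_in = 738 MJ/h

Extent of reaction ξ = 0.459 × 13.8 = 6.3342 mol/s
Reaction term: ξ·ΔH°_rxn = 6.3342 × 12.0 = 76.01 kJ/s
Sensible, feed 101→25 °C: -340.86 kJ/s
Outlet flows (mol/s): A 7.4658, B 7.4658, C 6.3342, H₂O 6.3342
Sensible, products 25→132 °C: 469.73 kJ/s
Q = ΔH = 204.88 kJ/s = 204.88 kW
Heat supplied = 737.56 MJ/h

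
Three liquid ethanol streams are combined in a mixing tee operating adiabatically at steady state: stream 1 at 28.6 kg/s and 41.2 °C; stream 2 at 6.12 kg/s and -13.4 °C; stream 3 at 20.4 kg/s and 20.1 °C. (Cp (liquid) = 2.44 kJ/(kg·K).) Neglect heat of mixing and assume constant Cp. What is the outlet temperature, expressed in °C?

T_out = 27.3 °C

No heat crosses the boundary, so H_out = H_in.
T_out = Σ ṁᵢCp,ᵢTᵢ / Σ ṁᵢCp,ᵢ
      = 3675.5 / 134.49 = 27.329 °C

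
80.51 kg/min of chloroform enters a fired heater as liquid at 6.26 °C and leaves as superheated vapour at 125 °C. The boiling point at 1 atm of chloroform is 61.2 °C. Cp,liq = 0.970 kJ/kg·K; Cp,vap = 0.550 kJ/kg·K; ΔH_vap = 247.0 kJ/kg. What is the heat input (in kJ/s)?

liquid 6.26→61.2 °C: 53.292 kJ/kg
vaporisation at 61.2 °C: 247 kJ/kg
vapour 61.2→125 °C: 35.09 kJ/kg
Δh = 53.292 + 247 + 35.09 = 335.38 kJ/kg
Q = ṁ·Δh = 80.51 kg/min × 335.38 kJ/kg = 27002 kJ/min
|Q| = 450.03 kW

Q = 450 kJ/s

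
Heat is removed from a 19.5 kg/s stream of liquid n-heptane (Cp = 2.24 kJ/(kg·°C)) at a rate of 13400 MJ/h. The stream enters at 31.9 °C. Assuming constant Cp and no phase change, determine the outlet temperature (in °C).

T_out = -53.3 °C

Q = 13400 MJ/h = 3722.2 kJ/s
ΔT = Q/(ṁ·Cp) = 3722.2/(19.5×2.24) = 85.216 K
T_out = 31.9 − 85.216 = -53.316 °C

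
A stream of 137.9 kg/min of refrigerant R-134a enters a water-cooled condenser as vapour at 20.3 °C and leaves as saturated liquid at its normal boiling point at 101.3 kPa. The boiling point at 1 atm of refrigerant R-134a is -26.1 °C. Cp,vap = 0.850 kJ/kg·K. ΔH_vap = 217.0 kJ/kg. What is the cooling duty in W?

vapour 20.3→-26.1 °C: -39.44 kJ/kg
condensation at -26.1 °C: -217 kJ/kg
Δh = -39.44 + -217 = -256.44 kJ/kg
Q = ṁ·Δh = 137.9 kg/min × -256.44 kJ/kg = -35363 kJ/min
|Q| = 589.38 kW = 589380 W

Q_c = 589000 W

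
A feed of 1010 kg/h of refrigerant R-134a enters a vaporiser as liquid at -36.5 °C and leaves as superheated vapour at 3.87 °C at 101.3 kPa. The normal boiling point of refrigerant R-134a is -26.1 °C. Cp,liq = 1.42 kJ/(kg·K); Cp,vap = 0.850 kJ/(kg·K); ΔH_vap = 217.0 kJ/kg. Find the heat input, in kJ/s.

Q = 72.2 kJ/s

liquid -36.5→-26.1 °C: 14.768 kJ/kg
vaporisation at -26.1 °C: 217 kJ/kg
vapour -26.1→3.87 °C: 25.475 kJ/kg
Δh = 14.768 + 217 + 25.475 = 257.24 kJ/kg
Q = ṁ·Δh = 1010 kg/h × 257.24 kJ/kg = 259810 kJ/h
|Q| = 72.171 kW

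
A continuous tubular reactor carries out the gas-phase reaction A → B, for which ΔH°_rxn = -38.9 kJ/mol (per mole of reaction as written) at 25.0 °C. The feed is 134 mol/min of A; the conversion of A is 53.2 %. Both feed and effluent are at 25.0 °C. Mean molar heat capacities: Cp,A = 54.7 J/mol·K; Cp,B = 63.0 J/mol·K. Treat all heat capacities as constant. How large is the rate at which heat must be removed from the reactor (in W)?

Q_out = 46200 W

Extent of reaction ξ = 0.532 × 134 = 71.288 mol/min
Reaction term: ξ·ΔH°_rxn = 71.288 × -38.9 = -2773.1 kJ/min
Q = ΔH = -2773.1 kJ/min = -46.218 kW
Heat removed = 46218 W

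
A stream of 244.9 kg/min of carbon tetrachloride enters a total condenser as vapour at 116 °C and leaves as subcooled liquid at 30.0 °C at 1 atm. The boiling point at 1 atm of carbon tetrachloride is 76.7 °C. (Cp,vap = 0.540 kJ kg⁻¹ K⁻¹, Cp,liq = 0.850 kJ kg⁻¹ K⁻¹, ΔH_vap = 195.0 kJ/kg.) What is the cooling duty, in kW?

Q_c = 1040 kW

vapour 116→76.7 °C: -21.222 kJ/kg
condensation at 76.7 °C: -195 kJ/kg
liquid 76.7→30.0 °C: -39.695 kJ/kg
Δh = -21.222 + -195 + -39.695 = -255.92 kJ/kg
Q = ṁ·Δh = 244.9 kg/min × -255.92 kJ/kg = -62674 kJ/min
|Q| = 1044.6 kW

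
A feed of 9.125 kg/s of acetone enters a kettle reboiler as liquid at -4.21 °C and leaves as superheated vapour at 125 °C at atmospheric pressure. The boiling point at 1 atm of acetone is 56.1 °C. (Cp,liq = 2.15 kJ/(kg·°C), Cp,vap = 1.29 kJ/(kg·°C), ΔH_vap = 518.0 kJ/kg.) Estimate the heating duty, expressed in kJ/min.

Q = 403000 kJ/min

liquid -4.21→56.1 °C: 129.67 kJ/kg
vaporisation at 56.1 °C: 518 kJ/kg
vapour 56.1→125 °C: 88.881 kJ/kg
Δh = 129.67 + 518 + 88.881 = 736.55 kJ/kg
Q = ṁ·Δh = 9.125 kg/s × 736.55 kJ/kg = 6721 kJ/s
|Q| = 6721 kW = 403260 kJ/min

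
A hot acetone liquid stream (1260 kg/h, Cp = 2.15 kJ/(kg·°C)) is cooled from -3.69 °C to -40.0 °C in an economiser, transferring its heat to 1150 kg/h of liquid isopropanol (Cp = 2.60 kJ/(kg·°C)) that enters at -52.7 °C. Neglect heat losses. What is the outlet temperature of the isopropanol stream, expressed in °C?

T_c,out = -19.8 °C

Heat released by hot stream: Q = 1260 × 2.15 × (-3.69 − -40.0) = 98364 kJ/h
Energy balance on cold side (adiabatic exchanger): Q = ṁ_c·Cp_c·(T_c,out − T_c,in)
T_c,out = -52.7 + 98364/(1150 × 2.60) = -19.802 °C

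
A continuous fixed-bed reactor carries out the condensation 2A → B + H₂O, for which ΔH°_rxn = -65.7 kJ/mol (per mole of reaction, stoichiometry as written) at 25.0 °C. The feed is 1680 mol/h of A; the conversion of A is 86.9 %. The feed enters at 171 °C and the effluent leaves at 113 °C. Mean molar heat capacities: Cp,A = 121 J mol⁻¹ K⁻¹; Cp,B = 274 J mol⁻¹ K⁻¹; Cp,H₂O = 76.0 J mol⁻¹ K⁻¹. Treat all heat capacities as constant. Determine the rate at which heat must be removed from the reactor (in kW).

Extent of reaction ξ = 0.869 × 1680 / 2 = 729.96 mol/h
Reaction term: ξ·ΔH°_rxn = 729.96 × -65.7 = -47958 kJ/h
Sensible, feed 171→25 °C: -29679 kJ/h
Outlet flows (mol/h): A 220.08, B 729.96, H₂O 729.96
Sensible, products 25→113 °C: 24826 kJ/h
Q = ΔH = -52811 kJ/h = -14.67 kW
Heat removed = 14.67 kW

Q_out = 14.7 kW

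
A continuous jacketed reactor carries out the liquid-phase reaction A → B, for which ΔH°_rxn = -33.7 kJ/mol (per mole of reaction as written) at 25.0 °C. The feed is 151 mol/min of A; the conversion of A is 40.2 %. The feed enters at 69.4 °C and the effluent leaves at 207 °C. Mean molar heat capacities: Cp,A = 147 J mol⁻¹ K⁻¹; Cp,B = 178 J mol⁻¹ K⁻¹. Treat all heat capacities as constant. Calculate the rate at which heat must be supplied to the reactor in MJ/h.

Extent of reaction ξ = 0.402 × 151 = 60.702 mol/min
Reaction term: ξ·ΔH°_rxn = 60.702 × -33.7 = -2045.7 kJ/min
Sensible, feed 69.4→25 °C: -985.55 kJ/min
Outlet flows (mol/min): A 90.298, B 60.702
Sensible, products 25→207 °C: 4382.3 kJ/min
Q = ΔH = 1351.1 kJ/min = 22.519 kW
Heat supplied = 81.068 MJ/h

Q_in = 81.1 MJ/h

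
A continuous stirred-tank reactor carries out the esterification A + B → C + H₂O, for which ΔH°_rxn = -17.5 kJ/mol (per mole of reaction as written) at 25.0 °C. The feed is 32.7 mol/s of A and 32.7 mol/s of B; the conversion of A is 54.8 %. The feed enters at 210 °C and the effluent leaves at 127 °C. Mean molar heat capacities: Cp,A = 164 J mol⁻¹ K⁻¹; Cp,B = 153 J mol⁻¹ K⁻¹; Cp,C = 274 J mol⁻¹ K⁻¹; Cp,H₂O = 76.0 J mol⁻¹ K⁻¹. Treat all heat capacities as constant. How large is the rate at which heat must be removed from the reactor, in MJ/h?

Extent of reaction ξ = 0.548 × 32.7 = 17.92 mol/s
Reaction term: ξ·ΔH°_rxn = 17.92 × -17.5 = -313.59 kJ/s
Sensible, feed 210→25 °C: -1917.7 kJ/s
Outlet flows (mol/s): A 14.78, B 14.78, C 17.92, H₂O 17.92
Sensible, products 25→127 °C: 1117.6 kJ/s
Q = ΔH = -1113.6 kJ/s = -1113.6 kW
Heat removed = 4009.1 MJ/h

Q_out = 4010 MJ/h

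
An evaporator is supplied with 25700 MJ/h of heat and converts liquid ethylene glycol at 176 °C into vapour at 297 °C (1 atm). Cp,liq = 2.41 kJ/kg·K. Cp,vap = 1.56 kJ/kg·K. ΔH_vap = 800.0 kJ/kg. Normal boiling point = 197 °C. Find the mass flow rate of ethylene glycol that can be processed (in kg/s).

Δh = 2.41×(197−176) + 800.0 + 1.56×(297−197) = 1006.6 kJ/kg
Q = 25700 MJ/h = 7138.9 kJ/s = 7138.9 kJ/s
ṁ = Q/Δh = 7138.9 / 1006.6 = 7.092 kg/s

ṁ = 7.09 kg/s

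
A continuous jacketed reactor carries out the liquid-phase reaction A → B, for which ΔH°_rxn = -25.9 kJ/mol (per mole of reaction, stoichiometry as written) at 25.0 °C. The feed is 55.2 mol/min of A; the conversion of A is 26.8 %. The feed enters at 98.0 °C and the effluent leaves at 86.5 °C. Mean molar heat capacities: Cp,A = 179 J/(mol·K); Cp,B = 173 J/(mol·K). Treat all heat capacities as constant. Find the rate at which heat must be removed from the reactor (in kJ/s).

Extent of reaction ξ = 0.268 × 55.2 = 14.794 mol/min
Reaction term: ξ·ΔH°_rxn = 14.794 × -25.9 = -383.15 kJ/min
Sensible, feed 98.0→25 °C: -721.3 kJ/min
Outlet flows (mol/min): A 40.406, B 14.794
Sensible, products 25→86.5 °C: 602.21 kJ/min
Q = ΔH = -502.24 kJ/min = -8.3707 kW
Heat removed = 8.3707 kJ/s

Q_out = 8.37 kJ/s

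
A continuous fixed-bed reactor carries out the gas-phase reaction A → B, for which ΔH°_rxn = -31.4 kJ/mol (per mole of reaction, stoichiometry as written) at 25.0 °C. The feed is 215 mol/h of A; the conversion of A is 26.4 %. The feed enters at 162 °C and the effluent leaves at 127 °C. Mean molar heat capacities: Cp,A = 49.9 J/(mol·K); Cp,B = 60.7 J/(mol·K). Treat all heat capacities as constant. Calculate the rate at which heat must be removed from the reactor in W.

Extent of reaction ξ = 0.264 × 215 = 56.76 mol/h
Reaction term: ξ·ΔH°_rxn = 56.76 × -31.4 = -1782.3 kJ/h
Sensible, feed 162→25 °C: -1469.8 kJ/h
Outlet flows (mol/h): A 158.24, B 56.76
Sensible, products 25→127 °C: 1156.8 kJ/h
Q = ΔH = -2095.2 kJ/h = -0.58201 kW
Heat removed = 582.01 W

Q_out = 582 W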